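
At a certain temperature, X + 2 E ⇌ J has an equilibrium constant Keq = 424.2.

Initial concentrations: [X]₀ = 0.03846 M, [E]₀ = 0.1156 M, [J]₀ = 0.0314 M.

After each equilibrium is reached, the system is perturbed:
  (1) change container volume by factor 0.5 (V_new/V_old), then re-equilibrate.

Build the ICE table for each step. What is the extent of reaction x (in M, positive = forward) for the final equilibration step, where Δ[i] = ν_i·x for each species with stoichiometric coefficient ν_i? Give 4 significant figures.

x = 0.01888 M

Q₀ = 61.09 vs Keq = 424.2 ⇒ Q<K, forward
Step 1:
                  X         E         J
  I         0.03846    0.1156    0.0314
  C        -0.01889  -0.03777   0.01889
  E         0.01957   0.07783   0.05029
  solve Keq expr → x = 0.01889; check Q = 424.2
Then change container volume by factor 0.5 (V_new/V_old).
Step 2:
                  X         E         J
  I         0.03915    0.1557    0.1006
  C        -0.01888  -0.03776   0.01888
  E         0.02026    0.1179    0.1195
  solve Keq expr → x = 0.01888; check Q = 424.2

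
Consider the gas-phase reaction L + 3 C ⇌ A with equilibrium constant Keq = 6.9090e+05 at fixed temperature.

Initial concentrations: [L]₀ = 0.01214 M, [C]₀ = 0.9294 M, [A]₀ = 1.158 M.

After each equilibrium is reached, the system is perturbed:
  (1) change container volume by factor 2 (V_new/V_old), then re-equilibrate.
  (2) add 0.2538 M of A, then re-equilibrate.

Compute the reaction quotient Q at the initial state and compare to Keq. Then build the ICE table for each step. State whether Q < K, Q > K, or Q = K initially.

Q₀ = 118.8 vs Keq = 6.9090e+05 ⇒ Q<K, forward
Step 1:
                  L         C         A
  Initial   0.01214    0.9294     1.158
  Change   -0.01214  -0.03641   0.01214
  Equil   2.3784e-06     0.893      1.17
  solve Keq expr → x = 0.01214; check Q = 6.9090e+05
Then change container volume by factor 2 (V_new/V_old).
Step 2:
                  L         C         A
  Initial 1.1892e-06    0.4465    0.5851
  Change  8.3227e-06 2.4968e-05 -8.3227e-06
  Equil   9.5119e-06    0.4465    0.5851
  solve Keq expr → x = -8.3227e-06; check Q = 6.9090e+05
Then add 0.2538 M of A.
Step 3:
                  L         C         A
  Initial 9.5119e-06    0.4465    0.8389
  Change  4.1251e-06 1.2375e-05 -4.1251e-06
  Equil   1.3637e-05    0.4465    0.8389
  solve Keq expr → x = -4.1251e-06; check Q = 6.9090e+05

Q₀ = 118.8; Q < K (proceeds forward)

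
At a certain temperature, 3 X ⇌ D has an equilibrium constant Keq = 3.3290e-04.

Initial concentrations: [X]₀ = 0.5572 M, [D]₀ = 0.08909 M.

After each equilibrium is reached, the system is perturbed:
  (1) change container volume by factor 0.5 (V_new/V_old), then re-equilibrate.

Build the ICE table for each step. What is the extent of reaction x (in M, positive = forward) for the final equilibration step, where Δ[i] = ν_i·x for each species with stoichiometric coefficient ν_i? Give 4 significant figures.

Q₀ = 0.515 vs Keq = 3.3290e-04 ⇒ Q>K, reverse
Step 1:
                    X           D
  I            0.5572     0.08909
  C            0.2667     -0.0889
  E            0.8239  1.8619e-04
  solve Keq expr → x = -0.0889; check Q = 3.3290e-04
Then change container volume by factor 0.5 (V_new/V_old).
Step 2:
                    X           D
  I             1.648  3.7238e-04
  C         -0.003324    0.001108
  E             1.644    0.001481
  solve Keq expr → x = 0.001108; check Q = 3.3290e-04

x = 0.001108 M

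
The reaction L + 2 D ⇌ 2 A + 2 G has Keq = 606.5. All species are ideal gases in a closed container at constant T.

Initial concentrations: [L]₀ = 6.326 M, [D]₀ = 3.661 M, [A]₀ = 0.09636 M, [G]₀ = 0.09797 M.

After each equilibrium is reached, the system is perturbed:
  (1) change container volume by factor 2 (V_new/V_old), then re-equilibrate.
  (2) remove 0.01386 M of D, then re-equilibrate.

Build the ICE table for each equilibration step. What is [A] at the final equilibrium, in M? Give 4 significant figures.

Q₀ = 1.0511e-06 vs Keq = 606.5 ⇒ Q<K, forward
Step 1:
                    L           D           A           G
  init          6.326       3.661     0.09636     0.09797
  Δ            -1.713      -3.426       3.426       3.426
  eq            4.613      0.2347       3.523       3.524
  solve Keq expr → x = 1.713; check Q = 606.5
Then change container volume by factor 2 (V_new/V_old).
Step 2:
                    L           D           A           G
  init          2.306      0.1174       1.761       1.762
  Δ          -0.01556    -0.03112     0.03112     0.03112
  eq            2.291     0.08623       1.792       1.793
  solve Keq expr → x = 0.01556; check Q = 606.5
Then remove 0.01386 M of D.
Step 3:
                    L           D           A           G
  init          2.291     0.07237       1.792       1.793
  Δ          0.006271     0.01254    -0.01254    -0.01254
  eq            2.297     0.08491        1.78       1.781
  solve Keq expr → x = -0.006271; check Q = 606.5

[A]_eq = 1.78 M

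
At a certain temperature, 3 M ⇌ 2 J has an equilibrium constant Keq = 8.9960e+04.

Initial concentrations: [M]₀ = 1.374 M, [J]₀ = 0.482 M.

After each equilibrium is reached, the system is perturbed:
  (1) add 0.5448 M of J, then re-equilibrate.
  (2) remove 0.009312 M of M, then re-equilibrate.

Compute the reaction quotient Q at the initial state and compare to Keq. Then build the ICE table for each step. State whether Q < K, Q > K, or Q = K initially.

Q₀ = 0.08956; Q < K (proceeds forward)

Q₀ = 0.08956 vs Keq = 8.9960e+04 ⇒ Q<K, forward
Step 1:
                   M          J
  I            1.374      0.482
  C           -1.346     0.8976
  E          0.02766       1.38
  solve Keq expr → x = 0.4488; check Q = 8.9960e+04
Then add 0.5448 M of J.
Step 2:
                   M          J
  I          0.02766      1.924
  C         0.006817  -0.004544
  E          0.03447       1.92
  solve Keq expr → x = -0.002272; check Q = 8.9960e+04
Then remove 0.009312 M of M.
Step 3:
                   M          J
  I          0.02516       1.92
  C         0.009238  -0.006159
  E           0.0344      1.914
  solve Keq expr → x = -0.003079; check Q = 8.9960e+04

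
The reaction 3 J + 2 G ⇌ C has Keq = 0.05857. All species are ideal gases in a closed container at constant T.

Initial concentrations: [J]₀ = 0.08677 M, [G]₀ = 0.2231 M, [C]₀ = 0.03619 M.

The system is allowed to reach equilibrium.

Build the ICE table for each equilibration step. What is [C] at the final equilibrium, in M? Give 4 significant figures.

[C]_eq = 3.8029e-05 M

Q₀ = 1113 vs Keq = 0.05857 ⇒ Q>K, reverse
Step 1:
                    J           G           C
  Initial     0.08677      0.2231     0.03619
  Change       0.1085      0.0723    -0.03615
  Equil        0.1952      0.2954  3.8029e-05
  solve Keq expr → x = -0.03615; check Q = 0.05857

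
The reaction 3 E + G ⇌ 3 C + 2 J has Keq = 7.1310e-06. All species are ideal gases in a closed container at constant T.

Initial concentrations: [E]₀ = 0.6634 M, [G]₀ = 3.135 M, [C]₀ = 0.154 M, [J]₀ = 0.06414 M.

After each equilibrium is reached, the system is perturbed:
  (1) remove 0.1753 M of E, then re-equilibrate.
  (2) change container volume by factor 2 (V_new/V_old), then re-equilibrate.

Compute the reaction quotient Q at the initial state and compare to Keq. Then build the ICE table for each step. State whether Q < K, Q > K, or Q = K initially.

Q₀ = 1.6416e-05 vs Keq = 7.1310e-06 ⇒ Q>K, reverse
Step 1:
                    E           G           C           J
  I            0.6634       3.135       0.154     0.06414
  C           0.01731    0.005772    -0.01731    -0.01154
  E            0.6807       3.141      0.1367      0.0526
  solve Keq expr → x = -0.005772; check Q = 7.1310e-06
Then remove 0.1753 M of E.
Step 2:
                    E           G           C           J
  I            0.5054       3.141      0.1367      0.0526
  C           0.01554     0.00518    -0.01554    -0.01036
  E             0.521       3.146      0.1211     0.04224
  solve Keq expr → x = -0.00518; check Q = 7.1310e-06
Then change container volume by factor 2 (V_new/V_old).
Step 3:
                    E           G           C           J
  I            0.2605       1.573     0.06057     0.02112
  C         -0.005925   -0.001975    0.005925     0.00395
  E            0.2546       1.571      0.0665     0.02507
  solve Keq expr → x = 0.001975; check Q = 7.1310e-06

Q₀ = 1.6416e-05; Q > K (proceeds reverse)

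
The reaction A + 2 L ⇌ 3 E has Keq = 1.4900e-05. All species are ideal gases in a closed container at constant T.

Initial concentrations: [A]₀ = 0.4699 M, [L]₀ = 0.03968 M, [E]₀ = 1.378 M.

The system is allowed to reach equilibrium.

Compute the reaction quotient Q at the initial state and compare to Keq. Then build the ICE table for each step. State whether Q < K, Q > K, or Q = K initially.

Q₀ = 3537; Q > K (proceeds reverse)

Q₀ = 3537 vs Keq = 1.4900e-05 ⇒ Q>K, reverse
Step 1:
                  A         L         E
  Initial    0.4699   0.03968     1.378
  Change     0.4517    0.9033    -1.355
  Equil      0.9216     0.943   0.02303
  solve Keq expr → x = -0.4517; check Q = 1.4900e-05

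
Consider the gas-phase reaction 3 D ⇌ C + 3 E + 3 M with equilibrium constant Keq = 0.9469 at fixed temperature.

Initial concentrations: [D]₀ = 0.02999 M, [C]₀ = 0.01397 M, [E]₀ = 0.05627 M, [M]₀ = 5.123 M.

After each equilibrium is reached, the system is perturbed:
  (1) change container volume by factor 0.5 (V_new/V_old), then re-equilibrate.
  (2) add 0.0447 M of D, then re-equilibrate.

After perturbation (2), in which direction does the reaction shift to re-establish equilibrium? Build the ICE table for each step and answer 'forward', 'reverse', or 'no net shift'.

Direction: forward

Q₀ = 12.41 vs Keq = 0.9469 ⇒ Q>K, reverse
Step 1:
                   D          C          E          M
  init       0.02999    0.01397    0.05627      5.123
  Δ          0.01485  -0.004951   -0.01485   -0.01485
  eq         0.04484   0.009019    0.04142      5.108
  solve Keq expr → x = -0.004951; check Q = 0.9469
Then change container volume by factor 0.5 (V_new/V_old).
Step 2:
                   D          C          E          M
  init       0.08969    0.01804    0.08283      10.22
  Δ          0.02786  -0.009285   -0.02786   -0.02786
  eq          0.1175   0.008752    0.05498      10.19
  solve Keq expr → x = -0.009285; check Q = 0.9469
Then add 0.0447 M of D.
Step 3:
                   D          C          E          M
  init        0.1622   0.008752    0.05498      10.19
  Δ        -0.009458   0.003153   0.009458   0.009458
  eq          0.1528     0.0119    0.06443       10.2
  solve Keq expr → x = 0.003153; check Q = 0.9469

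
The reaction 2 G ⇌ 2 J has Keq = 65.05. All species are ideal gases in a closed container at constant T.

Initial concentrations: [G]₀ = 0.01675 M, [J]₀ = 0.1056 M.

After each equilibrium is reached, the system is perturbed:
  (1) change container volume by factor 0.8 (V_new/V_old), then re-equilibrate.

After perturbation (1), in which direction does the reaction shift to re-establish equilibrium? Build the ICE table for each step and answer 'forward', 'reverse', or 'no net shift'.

Direction: no net shift

Q₀ = 39.75 vs Keq = 65.05 ⇒ Q<K, forward
Step 1:
                    G           J
  Initial     0.01675      0.1056
  Change    -0.003254    0.003254
  Equil        0.0135      0.1089
  solve Keq expr → x = 0.001627; check Q = 65.05
Then change container volume by factor 0.8 (V_new/V_old).
Step 2:
                    G           J
  Initial     0.01687      0.1361
  Change            0           0
  Equil       0.01687      0.1361
  solve Keq expr → x = 0; check Q = 65.05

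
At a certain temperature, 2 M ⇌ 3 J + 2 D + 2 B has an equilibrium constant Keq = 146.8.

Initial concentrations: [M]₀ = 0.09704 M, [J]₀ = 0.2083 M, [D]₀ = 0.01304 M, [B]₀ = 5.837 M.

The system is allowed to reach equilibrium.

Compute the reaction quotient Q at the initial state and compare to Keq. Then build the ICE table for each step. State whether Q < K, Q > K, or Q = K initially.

Q₀ = 0.00556; Q < K (proceeds forward)

Q₀ = 0.00556 vs Keq = 146.8 ⇒ Q<K, forward
Step 1:
                    M           J           D           B
  I           0.09704      0.2083     0.01304       5.837
  C          -0.08734       0.131     0.08734     0.08734
  E          0.009701      0.3393      0.1004       5.924
  solve Keq expr → x = 0.04367; check Q = 146.8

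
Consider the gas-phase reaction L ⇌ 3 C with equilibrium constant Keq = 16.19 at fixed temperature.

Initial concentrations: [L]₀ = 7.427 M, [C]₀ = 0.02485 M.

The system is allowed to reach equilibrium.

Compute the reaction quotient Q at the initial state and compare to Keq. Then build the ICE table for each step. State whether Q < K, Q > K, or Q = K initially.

Q₀ = 2.0662e-06; Q < K (proceeds forward)

Q₀ = 2.0662e-06 vs Keq = 16.19 ⇒ Q<K, forward
Step 1:
                    L           C
  I             7.427     0.02485
  C            -1.516       4.549
  E             5.911       4.574
  solve Keq expr → x = 1.516; check Q = 16.19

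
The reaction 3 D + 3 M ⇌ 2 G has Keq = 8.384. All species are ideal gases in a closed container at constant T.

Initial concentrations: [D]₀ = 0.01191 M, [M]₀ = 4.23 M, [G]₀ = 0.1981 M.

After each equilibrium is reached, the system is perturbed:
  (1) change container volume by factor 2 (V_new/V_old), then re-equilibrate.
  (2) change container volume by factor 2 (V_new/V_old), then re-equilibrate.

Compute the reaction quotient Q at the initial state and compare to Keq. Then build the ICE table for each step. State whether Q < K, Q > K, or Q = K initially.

Q₀ = 306.9 vs Keq = 8.384 ⇒ Q>K, reverse
Step 1:
                  D         M         G
  init      0.01191      4.23    0.1981
  Δ         0.02515   0.02515  -0.01677
  eq        0.03706     4.255    0.1813
  solve Keq expr → x = -0.008384; check Q = 8.384
Then change container volume by factor 2 (V_new/V_old).
Step 2:
                  D         M         G
  init      0.01853     2.128   0.09067
  Δ         0.02244   0.02244  -0.01496
  eq        0.04097      2.15   0.07571
  solve Keq expr → x = -0.007481; check Q = 8.384
Then change container volume by factor 2 (V_new/V_old).
Step 3:
                  D         M         G
  init      0.02049     1.075   0.03785
  Δ         0.01852   0.01852  -0.01235
  eq        0.03901     1.094   0.02551
  solve Keq expr → x = -0.006173; check Q = 8.384

Q₀ = 306.9; Q > K (proceeds reverse)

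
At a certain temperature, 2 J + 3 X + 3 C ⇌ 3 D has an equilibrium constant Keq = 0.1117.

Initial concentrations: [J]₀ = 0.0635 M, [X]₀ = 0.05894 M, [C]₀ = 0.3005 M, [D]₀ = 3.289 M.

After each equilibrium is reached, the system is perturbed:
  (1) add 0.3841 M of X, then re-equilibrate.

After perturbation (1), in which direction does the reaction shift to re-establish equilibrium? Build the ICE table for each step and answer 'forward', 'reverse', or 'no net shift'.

Q₀ = 1.5881e+09 vs Keq = 0.1117 ⇒ Q>K, reverse
Step 1:
                   J          X          C          D
  Initial     0.0635    0.05894     0.3005      3.289
  Change       1.075      1.612      1.612     -1.612
  Equil        1.138      1.671      1.912      1.677
  solve Keq expr → x = -0.5373; check Q = 0.1117
Then add 0.3841 M of X.
Step 2:
                   J          X          C          D
  Initial      1.138      2.055      1.912      1.677
  Change    -0.06836    -0.1025    -0.1025     0.1025
  Equil         1.07      1.952       1.81       1.78
  solve Keq expr → x = 0.03418; check Q = 0.1117

Direction: forward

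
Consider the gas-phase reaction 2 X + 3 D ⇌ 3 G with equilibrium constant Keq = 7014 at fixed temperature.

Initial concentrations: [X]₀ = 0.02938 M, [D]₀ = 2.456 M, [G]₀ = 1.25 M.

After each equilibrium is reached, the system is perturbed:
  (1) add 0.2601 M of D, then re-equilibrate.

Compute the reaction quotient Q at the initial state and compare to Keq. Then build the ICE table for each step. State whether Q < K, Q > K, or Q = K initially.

Q₀ = 152.7 vs Keq = 7014 ⇒ Q<K, forward
Step 1:
                    X           D           G
  I           0.02938       2.456        1.25
  C          -0.02475    -0.03712     0.03712
  E          0.004635       2.419       1.287
  solve Keq expr → x = 0.01237; check Q = 7014
Then add 0.2601 M of D.
Step 2:
                    X           D           G
  I          0.004635       2.679       1.287
  C       -6.5160e-04 -9.7740e-04  9.7740e-04
  E          0.003983       2.678       1.288
  solve Keq expr → x = 3.2580e-04; check Q = 7014

Q₀ = 152.7; Q < K (proceeds forward)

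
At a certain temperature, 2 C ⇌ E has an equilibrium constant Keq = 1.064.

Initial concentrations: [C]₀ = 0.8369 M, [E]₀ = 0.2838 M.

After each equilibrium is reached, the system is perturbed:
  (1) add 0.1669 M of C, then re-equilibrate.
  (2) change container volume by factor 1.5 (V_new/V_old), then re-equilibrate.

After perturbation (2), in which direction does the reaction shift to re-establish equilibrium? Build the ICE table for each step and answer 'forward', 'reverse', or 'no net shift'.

Direction: reverse

Q₀ = 0.4052 vs Keq = 1.064 ⇒ Q<K, forward
Step 1:
                  C         E
  init       0.8369    0.2838
  Δ         -0.2262    0.1131
  eq         0.6107    0.3969
  solve Keq expr → x = 0.1131; check Q = 1.064
Then add 0.1669 M of C.
Step 2:
                  C         E
  init       0.7776    0.3969
  Δ         -0.1217   0.06087
  eq         0.6559    0.4577
  solve Keq expr → x = 0.06087; check Q = 1.064
Then change container volume by factor 1.5 (V_new/V_old).
Step 3:
                  C         E
  init       0.4373    0.3052
  Δ          0.0677  -0.03385
  eq          0.505    0.2713
  solve Keq expr → x = -0.03385; check Q = 1.064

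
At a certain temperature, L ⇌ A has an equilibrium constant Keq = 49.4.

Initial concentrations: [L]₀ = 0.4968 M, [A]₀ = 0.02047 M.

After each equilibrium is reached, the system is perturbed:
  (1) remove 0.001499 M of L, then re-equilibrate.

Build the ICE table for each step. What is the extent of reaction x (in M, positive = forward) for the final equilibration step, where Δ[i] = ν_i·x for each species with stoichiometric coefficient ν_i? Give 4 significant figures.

x = -0.001469 M

Q₀ = 0.0412 vs Keq = 49.4 ⇒ Q<K, forward
Step 1:
                  L         A
  Initial    0.4968   0.02047
  Change    -0.4865    0.4865
  Equil     0.01026     0.507
  solve Keq expr → x = 0.4865; check Q = 49.4
Then remove 0.001499 M of L.
Step 2:
                  L         A
  Initial  0.008764     0.507
  Change   0.001469 -0.001469
  Equil     0.01023    0.5055
  solve Keq expr → x = -0.001469; check Q = 49.4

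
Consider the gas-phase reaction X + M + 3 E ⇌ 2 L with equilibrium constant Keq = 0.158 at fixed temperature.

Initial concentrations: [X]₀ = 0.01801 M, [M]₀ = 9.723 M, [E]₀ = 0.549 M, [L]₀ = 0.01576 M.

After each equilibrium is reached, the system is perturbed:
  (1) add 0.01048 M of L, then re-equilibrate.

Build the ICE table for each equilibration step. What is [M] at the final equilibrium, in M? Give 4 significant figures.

Q₀ = 0.008572 vs Keq = 0.158 ⇒ Q<K, forward
Step 1:
                    X           M           E           L
  I           0.01801       9.723       0.549     0.01576
  C          -0.01113    -0.01113     -0.0334     0.02227
  E          0.006876       9.712      0.5156     0.03803
  solve Keq expr → x = 0.01113; check Q = 0.158
Then add 0.01048 M of L.
Step 2:
                    X           M           E           L
  I          0.006876       9.712      0.5156     0.04851
  C          0.002111    0.002111    0.006334   -0.004223
  E          0.008987       9.714      0.5219     0.04429
  solve Keq expr → x = -0.002111; check Q = 0.158

[M]_eq = 9.714 M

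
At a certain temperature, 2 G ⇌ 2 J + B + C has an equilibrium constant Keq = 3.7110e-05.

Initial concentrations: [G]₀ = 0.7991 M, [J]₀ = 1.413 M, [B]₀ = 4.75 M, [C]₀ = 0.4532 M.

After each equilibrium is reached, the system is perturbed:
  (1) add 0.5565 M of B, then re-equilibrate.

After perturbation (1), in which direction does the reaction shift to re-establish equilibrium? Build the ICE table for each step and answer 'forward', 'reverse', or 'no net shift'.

Q₀ = 6.731 vs Keq = 3.7110e-05 ⇒ Q>K, reverse
Step 1:
                  G         J         B         C
  I          0.7991     1.413      4.75    0.4532
  C          0.9062   -0.9062   -0.4531   -0.4531
  E           1.705    0.5068     4.297 9.7785e-05
  solve Keq expr → x = -0.4531; check Q = 3.7110e-05
Then add 0.5565 M of B.
Step 2:
                  G         J         B         C
  I           1.705    0.5068     4.853 9.7785e-05
  C       2.2404e-05 -2.2404e-05 -1.1202e-05 -1.1202e-05
  E           1.705    0.5068     4.853 8.6583e-05
  solve Keq expr → x = -1.1202e-05; check Q = 3.7110e-05

Direction: reverse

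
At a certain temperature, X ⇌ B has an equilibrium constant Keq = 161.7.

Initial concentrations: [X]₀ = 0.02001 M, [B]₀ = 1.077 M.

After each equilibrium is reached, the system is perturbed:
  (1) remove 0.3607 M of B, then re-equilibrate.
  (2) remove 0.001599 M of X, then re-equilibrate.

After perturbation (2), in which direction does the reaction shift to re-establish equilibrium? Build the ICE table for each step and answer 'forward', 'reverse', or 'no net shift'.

Q₀ = 53.82 vs Keq = 161.7 ⇒ Q<K, forward
Step 1:
                   X          B
  init       0.02001      1.077
  Δ         -0.01327    0.01327
  eq        0.006743       1.09
  solve Keq expr → x = 0.01327; check Q = 161.7
Then remove 0.3607 M of B.
Step 2:
                   X          B
  init      0.006743     0.7296
  Δ        -0.002217   0.002217
  eq        0.004526     0.7318
  solve Keq expr → x = 0.002217; check Q = 161.7
Then remove 0.001599 M of X.
Step 3:
                   X          B
  init      0.002927     0.7318
  Δ         0.001589  -0.001589
  eq        0.004516     0.7302
  solve Keq expr → x = -0.001589; check Q = 161.7

Direction: reverse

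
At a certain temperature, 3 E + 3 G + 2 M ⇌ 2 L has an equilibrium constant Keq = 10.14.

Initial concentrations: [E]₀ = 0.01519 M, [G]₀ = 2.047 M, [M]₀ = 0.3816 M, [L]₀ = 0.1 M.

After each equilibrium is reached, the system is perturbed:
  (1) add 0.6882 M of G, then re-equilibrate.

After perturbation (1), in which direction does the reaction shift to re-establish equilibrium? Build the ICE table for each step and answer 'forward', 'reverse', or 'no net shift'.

Direction: forward

Q₀ = 2284 vs Keq = 10.14 ⇒ Q>K, reverse
Step 1:
                  E         G         M         L
  Initial   0.01519     2.047    0.3816       0.1
  Change    0.04995   0.04995    0.0333   -0.0333
  Equil     0.06514     2.097    0.4149    0.0667
  solve Keq expr → x = -0.01665; check Q = 10.14
Then add 0.6882 M of G.
Step 2:
                  E         G         M         L
  Initial   0.06514     2.785    0.4149    0.0667
  Change   -0.01152  -0.01152 -0.007679  0.007679
  Equil     0.05362     2.774    0.4072   0.07438
  solve Keq expr → x = 0.003839; check Q = 10.14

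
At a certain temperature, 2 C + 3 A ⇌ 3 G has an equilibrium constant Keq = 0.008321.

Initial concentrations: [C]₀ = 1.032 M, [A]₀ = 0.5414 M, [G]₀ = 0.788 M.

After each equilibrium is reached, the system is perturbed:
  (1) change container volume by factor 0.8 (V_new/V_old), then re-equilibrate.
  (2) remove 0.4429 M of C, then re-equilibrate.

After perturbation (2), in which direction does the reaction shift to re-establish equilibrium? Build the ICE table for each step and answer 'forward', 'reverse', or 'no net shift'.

Direction: reverse

Q₀ = 2.895 vs Keq = 0.008321 ⇒ Q>K, reverse
Step 1:
                  C         A         G
  Initial     1.032    0.5414     0.788
  Change     0.3475    0.5212   -0.5212
  Equil       1.379     1.063    0.2668
  solve Keq expr → x = -0.1737; check Q = 0.008321
Then change container volume by factor 0.8 (V_new/V_old).
Step 2:
                  C         A         G
  Initial     1.724     1.328    0.3335
  Change   -0.02569  -0.03853   0.03853
  Equil       1.699      1.29    0.3721
  solve Keq expr → x = 0.01284; check Q = 0.008321
Then remove 0.4429 M of C.
Step 3:
                  C         A         G
  Initial     1.256      1.29    0.3721
  Change    0.03358   0.05038  -0.05038
  Equil       1.289      1.34    0.3217
  solve Keq expr → x = -0.01679; check Q = 0.008321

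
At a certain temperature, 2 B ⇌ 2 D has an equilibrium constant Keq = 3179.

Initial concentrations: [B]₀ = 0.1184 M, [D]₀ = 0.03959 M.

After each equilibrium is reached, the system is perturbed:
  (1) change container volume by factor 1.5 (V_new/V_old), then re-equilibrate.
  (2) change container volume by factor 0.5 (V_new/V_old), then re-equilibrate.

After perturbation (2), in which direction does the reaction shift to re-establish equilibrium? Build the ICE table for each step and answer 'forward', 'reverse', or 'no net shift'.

Direction: no net shift

Q₀ = 0.1118 vs Keq = 3179 ⇒ Q<K, forward
Step 1:
                  B         D
  I          0.1184   0.03959
  C         -0.1156    0.1156
  E        0.002753    0.1552
  solve Keq expr → x = 0.05782; check Q = 3179
Then change container volume by factor 1.5 (V_new/V_old).
Step 2:
                  B         D
  I        0.001836    0.1035
  C               0         0
  E        0.001836    0.1035
  solve Keq expr → x = 0; check Q = 3179
Then change container volume by factor 0.5 (V_new/V_old).
Step 3:
                  B         D
  I        0.003671     0.207
  C               0         0
  E        0.003671     0.207
  solve Keq expr → x = 0; check Q = 3179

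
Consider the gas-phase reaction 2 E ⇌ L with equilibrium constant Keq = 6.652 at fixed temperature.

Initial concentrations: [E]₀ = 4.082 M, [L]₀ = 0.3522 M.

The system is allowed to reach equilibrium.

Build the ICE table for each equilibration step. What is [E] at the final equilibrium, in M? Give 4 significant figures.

[E]_eq = 0.5634 M

Q₀ = 0.02114 vs Keq = 6.652 ⇒ Q<K, forward
Step 1:
                  E         L
  Initial     4.082    0.3522
  Change     -3.519     1.759
  Equil      0.5634     2.111
  solve Keq expr → x = 1.759; check Q = 6.652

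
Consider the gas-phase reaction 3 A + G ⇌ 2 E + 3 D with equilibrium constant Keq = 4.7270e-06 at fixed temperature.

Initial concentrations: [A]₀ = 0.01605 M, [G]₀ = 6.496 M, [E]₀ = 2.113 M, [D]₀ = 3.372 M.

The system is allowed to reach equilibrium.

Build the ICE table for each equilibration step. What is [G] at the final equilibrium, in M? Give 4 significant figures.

Q₀ = 6.3737e+06 vs Keq = 4.7270e-06 ⇒ Q>K, reverse
Step 1:
                  A         G         E         D
  Initial   0.01605     6.496     2.113     3.372
  Change      2.981    0.9935    -1.987    -2.981
  Equil       2.997      7.49     0.126    0.3915
  solve Keq expr → x = -0.9935; check Q = 4.7270e-06

[G]_eq = 7.49 M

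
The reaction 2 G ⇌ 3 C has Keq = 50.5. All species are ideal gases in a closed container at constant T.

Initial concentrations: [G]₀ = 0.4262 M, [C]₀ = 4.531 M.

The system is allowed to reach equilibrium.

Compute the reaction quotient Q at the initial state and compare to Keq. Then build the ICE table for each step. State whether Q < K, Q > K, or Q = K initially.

Q₀ = 512.1 vs Keq = 50.5 ⇒ Q>K, reverse
Step 1:
                    G           C
  I            0.4262       4.531
  C            0.5673     -0.8509
  E            0.9935        3.68
  solve Keq expr → x = -0.2836; check Q = 50.5

Q₀ = 512.1; Q > K (proceeds reverse)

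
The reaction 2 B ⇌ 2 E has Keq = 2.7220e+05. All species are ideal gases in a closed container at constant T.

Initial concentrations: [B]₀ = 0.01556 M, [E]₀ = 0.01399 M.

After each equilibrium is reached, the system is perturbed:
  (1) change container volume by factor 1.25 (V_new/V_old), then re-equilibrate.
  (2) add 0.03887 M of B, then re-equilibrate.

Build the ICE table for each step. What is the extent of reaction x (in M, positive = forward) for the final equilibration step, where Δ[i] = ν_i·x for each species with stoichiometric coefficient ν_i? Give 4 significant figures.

x = 0.0194 M

Q₀ = 0.8084 vs Keq = 2.7220e+05 ⇒ Q<K, forward
Step 1:
                   B          E
  I          0.01556    0.01399
  C          -0.0155     0.0155
  E       5.6530e-05    0.02949
  solve Keq expr → x = 0.007752; check Q = 2.7220e+05
Then change container volume by factor 1.25 (V_new/V_old).
Step 2:
                   B          E
  I       4.5224e-05    0.02359
  C                0          0
  E       4.5224e-05    0.02359
  solve Keq expr → x = 0; check Q = 2.7220e+05
Then add 0.03887 M of B.
Step 3:
                   B          E
  I          0.03892    0.02359
  C          -0.0388     0.0388
  E       1.1958e-04    0.06239
  solve Keq expr → x = 0.0194; check Q = 2.7220e+05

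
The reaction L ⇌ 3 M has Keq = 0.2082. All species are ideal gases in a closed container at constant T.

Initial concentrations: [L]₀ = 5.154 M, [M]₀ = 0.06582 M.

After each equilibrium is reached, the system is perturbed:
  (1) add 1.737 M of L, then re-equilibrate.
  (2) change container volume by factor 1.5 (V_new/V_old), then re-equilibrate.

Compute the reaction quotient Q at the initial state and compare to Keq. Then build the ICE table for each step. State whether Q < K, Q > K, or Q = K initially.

Q₀ = 5.5326e-05 vs Keq = 0.2082 ⇒ Q<K, forward
Step 1:
                    L           M
  Initial       5.154     0.06582
  Change      -0.3123      0.9369
  Equil         4.842       1.003
  solve Keq expr → x = 0.3123; check Q = 0.2082
Then add 1.737 M of L.
Step 2:
                    L           M
  Initial       6.579       1.003
  Change      -0.0353      0.1059
  Equil         6.543       1.109
  solve Keq expr → x = 0.0353; check Q = 0.2082
Then change container volume by factor 1.5 (V_new/V_old).
Step 3:
                    L           M
  Initial       4.362       0.739
  Change     -0.07461      0.2238
  Equil         4.288      0.9629
  solve Keq expr → x = 0.07461; check Q = 0.2082

Q₀ = 5.5326e-05; Q < K (proceeds forward)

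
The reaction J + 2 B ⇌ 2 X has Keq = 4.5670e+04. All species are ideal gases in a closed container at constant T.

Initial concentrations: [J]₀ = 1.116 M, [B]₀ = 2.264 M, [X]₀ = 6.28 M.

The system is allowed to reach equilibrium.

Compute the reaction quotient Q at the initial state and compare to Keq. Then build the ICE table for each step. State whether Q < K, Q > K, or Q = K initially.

Q₀ = 6.894 vs Keq = 4.5670e+04 ⇒ Q<K, forward
Step 1:
                  J         B         X
  init        1.116     2.264      6.28
  Δ          -1.054    -2.107     2.107
  eq        0.06249     0.157     8.387
  solve Keq expr → x = 1.054; check Q = 4.5670e+04

Q₀ = 6.894; Q < K (proceeds forward)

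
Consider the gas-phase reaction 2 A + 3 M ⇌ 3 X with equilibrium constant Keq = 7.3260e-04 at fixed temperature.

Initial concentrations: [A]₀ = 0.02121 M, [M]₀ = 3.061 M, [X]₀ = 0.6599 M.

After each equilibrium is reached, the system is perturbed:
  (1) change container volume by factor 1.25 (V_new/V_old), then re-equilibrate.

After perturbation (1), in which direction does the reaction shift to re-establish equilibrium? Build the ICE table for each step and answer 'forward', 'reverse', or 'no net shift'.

Q₀ = 22.27 vs Keq = 7.3260e-04 ⇒ Q>K, reverse
Step 1:
                  A         M         X
  init      0.02121     3.061    0.6599
  Δ          0.3328    0.4993   -0.4993
  eq         0.3541      3.56    0.1606
  solve Keq expr → x = -0.1664; check Q = 7.3260e-04
Then change container volume by factor 1.25 (V_new/V_old).
Step 2:
                  A         M         X
  init       0.2832     2.848    0.1285
  Δ        0.009766   0.01465  -0.01465
  eq          0.293     2.863    0.1139
  solve Keq expr → x = -0.004883; check Q = 7.3260e-04

Direction: reverse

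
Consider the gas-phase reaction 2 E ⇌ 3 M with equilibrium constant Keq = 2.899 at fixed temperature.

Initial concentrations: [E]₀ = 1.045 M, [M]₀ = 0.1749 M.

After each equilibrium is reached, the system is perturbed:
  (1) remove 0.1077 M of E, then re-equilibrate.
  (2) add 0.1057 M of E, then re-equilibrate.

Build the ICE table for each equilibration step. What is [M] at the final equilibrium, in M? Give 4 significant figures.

Q₀ = 0.004899 vs Keq = 2.899 ⇒ Q<K, forward
Step 1:
                  E         M
  I           1.045    0.1749
  C         -0.5099    0.7649
  E          0.5351    0.9398
  solve Keq expr → x = 0.255; check Q = 2.899
Then remove 0.1077 M of E.
Step 2:
                  E         M
  I          0.4274    0.9398
  C         0.04773   -0.0716
  E          0.4751    0.8682
  solve Keq expr → x = -0.02387; check Q = 2.899
Then add 0.1057 M of E.
Step 3:
                  E         M
  I          0.5808    0.8682
  C        -0.04686   0.07028
  E           0.534    0.9385
  solve Keq expr → x = 0.02343; check Q = 2.899

[M]_eq = 0.9385 M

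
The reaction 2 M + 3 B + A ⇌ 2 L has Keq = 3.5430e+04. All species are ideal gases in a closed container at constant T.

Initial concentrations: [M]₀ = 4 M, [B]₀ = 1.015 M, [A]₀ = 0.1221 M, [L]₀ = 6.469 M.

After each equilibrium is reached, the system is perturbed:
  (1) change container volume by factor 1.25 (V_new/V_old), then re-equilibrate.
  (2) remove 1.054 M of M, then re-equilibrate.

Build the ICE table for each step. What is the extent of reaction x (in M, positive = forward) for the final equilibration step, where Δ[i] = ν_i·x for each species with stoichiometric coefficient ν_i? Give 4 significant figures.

Q₀ = 20.49 vs Keq = 3.5430e+04 ⇒ Q<K, forward
Step 1:
                    M           B           A           L
  I                 4       1.015      0.1221       6.469
  C           -0.2435     -0.3653     -0.1218      0.2435
  E             3.756      0.6497  3.2865e-04       6.713
  solve Keq expr → x = 0.1218; check Q = 3.5430e+04
Then change container volume by factor 1.25 (V_new/V_old).
Step 2:
                    M           B           A           L
  I             3.005      0.5197  2.6292e-04        5.37
  C        7.4868e-04    0.001123  3.7434e-04 -7.4868e-04
  E             3.006      0.5209  6.3726e-04       5.369
  solve Keq expr → x = -3.7434e-04; check Q = 3.5430e+04
Then remove 1.054 M of M.
Step 3:
                    M           B           A           L
  I             1.952      0.5209  6.3726e-04       5.369
  C          0.001697    0.002546  8.4856e-04   -0.001697
  E             1.954      0.5234    0.001486       5.368
  solve Keq expr → x = -8.4856e-04; check Q = 3.5430e+04

x = -8.4856e-04 M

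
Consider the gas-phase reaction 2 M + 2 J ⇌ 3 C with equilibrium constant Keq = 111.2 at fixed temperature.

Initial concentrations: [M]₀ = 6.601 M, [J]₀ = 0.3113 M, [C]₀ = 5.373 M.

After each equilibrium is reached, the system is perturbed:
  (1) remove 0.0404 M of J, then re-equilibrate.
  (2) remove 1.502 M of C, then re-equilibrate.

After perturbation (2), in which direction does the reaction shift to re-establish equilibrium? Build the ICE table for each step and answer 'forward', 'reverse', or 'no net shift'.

Direction: forward

Q₀ = 36.73 vs Keq = 111.2 ⇒ Q<K, forward
Step 1:
                    M           J           C
  Initial       6.601      0.3113       5.373
  Change      -0.1198     -0.1198      0.1798
  Equil         6.481      0.1915       5.553
  solve Keq expr → x = 0.05992; check Q = 111.2
Then remove 0.0404 M of J.
Step 2:
                    M           J           C
  Initial       6.481      0.1511       5.553
  Change      0.03652     0.03652    -0.05478
  Equil         6.518      0.1876       5.498
  solve Keq expr → x = -0.01826; check Q = 111.2
Then remove 1.502 M of C.
Step 3:
                    M           J           C
  Initial       6.518      0.1876       3.996
  Change     -0.06579    -0.06579     0.09868
  Equil         6.452      0.1218       4.095
  solve Keq expr → x = 0.03289; check Q = 111.2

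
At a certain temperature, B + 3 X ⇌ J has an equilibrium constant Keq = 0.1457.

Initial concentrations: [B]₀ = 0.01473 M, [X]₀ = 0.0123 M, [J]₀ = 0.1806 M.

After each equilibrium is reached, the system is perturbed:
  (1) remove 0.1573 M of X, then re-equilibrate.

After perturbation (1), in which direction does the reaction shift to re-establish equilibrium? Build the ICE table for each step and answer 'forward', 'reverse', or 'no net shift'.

Direction: reverse

Q₀ = 6.5887e+06 vs Keq = 0.1457 ⇒ Q>K, reverse
Step 1:
                   B          X          J
  I          0.01473     0.0123     0.1806
  C           0.1762     0.5286    -0.1762
  E           0.1909     0.5409   0.004402
  solve Keq expr → x = -0.1762; check Q = 0.1457
Then remove 0.1573 M of X.
Step 2:
                   B          X          J
  I           0.1909     0.3836   0.004402
  C         0.002706   0.008119  -0.002706
  E           0.1936     0.3917   0.001696
  solve Keq expr → x = -0.002706; check Q = 0.1457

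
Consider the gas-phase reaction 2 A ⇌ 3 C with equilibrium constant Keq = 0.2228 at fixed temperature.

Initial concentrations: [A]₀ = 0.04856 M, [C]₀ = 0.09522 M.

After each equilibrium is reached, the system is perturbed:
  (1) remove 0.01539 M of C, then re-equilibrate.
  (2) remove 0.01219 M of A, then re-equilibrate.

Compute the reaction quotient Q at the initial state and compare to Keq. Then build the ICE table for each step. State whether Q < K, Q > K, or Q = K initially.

Q₀ = 0.3661; Q > K (proceeds reverse)

Q₀ = 0.3661 vs Keq = 0.2228 ⇒ Q>K, reverse
Step 1:
                   A          C
  I          0.04856    0.09522
  C         0.005615  -0.008423
  E          0.05418     0.0868
  solve Keq expr → x = -0.002808; check Q = 0.2228
Then remove 0.01539 M of C.
Step 2:
                   A          C
  I          0.05418    0.07141
  C        -0.005945   0.008918
  E          0.04823    0.08032
  solve Keq expr → x = 0.002973; check Q = 0.2228
Then remove 0.01219 M of A.
Step 3:
                   A          C
  I          0.03604    0.08032
  C         0.005261  -0.007891
  E           0.0413    0.07243
  solve Keq expr → x = -0.00263; check Q = 0.2228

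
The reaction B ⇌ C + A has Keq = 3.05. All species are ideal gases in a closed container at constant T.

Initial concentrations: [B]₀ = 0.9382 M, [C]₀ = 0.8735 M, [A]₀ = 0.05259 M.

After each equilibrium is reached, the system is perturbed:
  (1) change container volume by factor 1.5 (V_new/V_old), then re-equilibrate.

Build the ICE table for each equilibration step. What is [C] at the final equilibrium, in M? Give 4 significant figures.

Q₀ = 0.04896 vs Keq = 3.05 ⇒ Q<K, forward
Step 1:
                    B           C           A
  I            0.9382      0.8735     0.05259
  C           -0.6135      0.6135      0.6135
  E            0.3247       1.487      0.6661
  solve Keq expr → x = 0.6135; check Q = 3.05
Then change container volume by factor 1.5 (V_new/V_old).
Step 2:
                    B           C           A
  I            0.2165      0.9913       0.444
  C          -0.04854     0.04854     0.04854
  E            0.1679        1.04      0.4926
  solve Keq expr → x = 0.04854; check Q = 3.05

[C]_eq = 1.04 M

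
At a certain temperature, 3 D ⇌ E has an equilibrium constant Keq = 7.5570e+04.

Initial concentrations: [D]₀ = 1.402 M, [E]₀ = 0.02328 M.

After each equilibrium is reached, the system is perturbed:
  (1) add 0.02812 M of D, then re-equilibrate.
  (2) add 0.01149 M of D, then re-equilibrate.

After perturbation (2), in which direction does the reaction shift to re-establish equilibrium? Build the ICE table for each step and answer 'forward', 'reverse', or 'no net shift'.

Q₀ = 0.008448 vs Keq = 7.5570e+04 ⇒ Q<K, forward
Step 1:
                  D         E
  Initial     1.402   0.02328
  Change     -1.383    0.4611
  Equil     0.01858    0.4844
  solve Keq expr → x = 0.4611; check Q = 7.5570e+04
Then add 0.02812 M of D.
Step 2:
                  D         E
  Initial    0.0467    0.4844
  Change     -0.028  0.009334
  Equil     0.01869    0.4938
  solve Keq expr → x = 0.009334; check Q = 7.5570e+04
Then add 0.01149 M of D.
Step 3:
                  D         E
  Initial   0.03018    0.4938
  Change   -0.01144  0.003814
  Equil     0.01874    0.4976
  solve Keq expr → x = 0.003814; check Q = 7.5570e+04

Direction: forward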